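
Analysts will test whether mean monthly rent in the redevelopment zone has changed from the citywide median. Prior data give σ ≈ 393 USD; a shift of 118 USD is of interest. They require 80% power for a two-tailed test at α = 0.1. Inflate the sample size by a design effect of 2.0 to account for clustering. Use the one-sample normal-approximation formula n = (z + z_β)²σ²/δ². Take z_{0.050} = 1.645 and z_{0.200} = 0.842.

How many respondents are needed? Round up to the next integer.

n = (z_{α/2} + z_β)² · σ² / δ²
  = (1.645 + 0.842)² · 393² / 118²
  = 6.1852 · 154449 / 13924
  = 68.61
Design effect: 2.0 × 68.61 = 137.22.
Round up → n = 138.

n = 138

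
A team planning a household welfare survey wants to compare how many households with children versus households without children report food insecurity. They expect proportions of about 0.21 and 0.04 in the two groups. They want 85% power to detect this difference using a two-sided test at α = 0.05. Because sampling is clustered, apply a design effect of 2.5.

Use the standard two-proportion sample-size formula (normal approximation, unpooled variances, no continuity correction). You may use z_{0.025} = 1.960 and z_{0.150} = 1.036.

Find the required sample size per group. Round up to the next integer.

n = (z_{α/2} + z_β)² · [p₁(1−p₁) + p₂(1−p₂)] / (p₁ − p₂)²
  = (1.960 + 1.036)² · (0.21·0.79 + 0.04·0.96) / (0.17)²
  = (2.996)² · (0.1659 + 0.0384) / 0.0289
  = 8.9760 · 0.2043 / 0.0289
  = 63.45
Design effect: 2.5 × 63.45 = 158.63.
Round up → n = 159 per group.

n = 159 per group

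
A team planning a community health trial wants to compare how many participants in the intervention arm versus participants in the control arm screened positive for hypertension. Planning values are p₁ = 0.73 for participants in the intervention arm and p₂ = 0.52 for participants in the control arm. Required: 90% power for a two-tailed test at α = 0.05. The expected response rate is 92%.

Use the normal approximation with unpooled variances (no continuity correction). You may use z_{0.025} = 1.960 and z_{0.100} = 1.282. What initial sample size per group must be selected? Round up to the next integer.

n = (z_{α/2} + z_β)² · [p₁(1−p₁) + p₂(1−p₂)] / (p₁ − p₂)²
  = (1.960 + 1.282)² · (0.73·0.27 + 0.52·0.48) / (0.21)²
  = (3.242)² · (0.1971 + 0.2496) / 0.0441
  = 10.5106 · 0.4467 / 0.0441
  = 106.46
Adjust for 92% response: 106.46 / 0.92 = 115.72.
Round up → n = 116 per group.

n = 116 per group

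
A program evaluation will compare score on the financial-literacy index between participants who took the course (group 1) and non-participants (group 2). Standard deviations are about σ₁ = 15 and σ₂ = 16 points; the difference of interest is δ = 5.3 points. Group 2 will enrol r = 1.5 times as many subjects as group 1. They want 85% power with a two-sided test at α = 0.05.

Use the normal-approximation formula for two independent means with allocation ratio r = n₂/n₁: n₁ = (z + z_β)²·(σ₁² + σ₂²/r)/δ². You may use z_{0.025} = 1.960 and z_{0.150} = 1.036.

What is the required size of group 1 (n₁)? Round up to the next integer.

n₁ = 127

n₁ = (z_{α/2} + z_β)² · (σ₁² + σ₂²/r) / δ²
   = (1.960 + 1.036)² · (15² + 16²/1.5) / 5.3²
   = 8.9760 · (225 + 170.6667) / 28.09
   = 8.9760 · 395.6667 / 28.09
   = 126.43
Round up → n₁ = 127; n₂ = r·n₁ = 1.5 × 127 = 191.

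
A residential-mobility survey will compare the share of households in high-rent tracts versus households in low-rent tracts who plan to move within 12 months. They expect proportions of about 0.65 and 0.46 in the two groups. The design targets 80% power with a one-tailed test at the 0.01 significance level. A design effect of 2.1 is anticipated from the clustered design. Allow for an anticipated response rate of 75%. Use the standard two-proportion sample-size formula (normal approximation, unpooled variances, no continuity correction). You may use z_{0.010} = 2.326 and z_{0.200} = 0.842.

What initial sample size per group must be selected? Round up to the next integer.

n = (z_α + z_β)² · [p₁(1−p₁) + p₂(1−p₂)] / (p₁ − p₂)²
  = (2.326 + 0.842)² · (0.65·0.35 + 0.46·0.54) / (0.19)²
  = (3.168)² · (0.2275 + 0.2484) / 0.0361
  = 10.0362 · 0.4759 / 0.0361
  = 132.31
Design effect: 2.1 × 132.31 = 277.84.
Adjust for 75% response: 277.84 / 0.75 = 370.46.
Round up → n = 371 per group.

n = 371 per group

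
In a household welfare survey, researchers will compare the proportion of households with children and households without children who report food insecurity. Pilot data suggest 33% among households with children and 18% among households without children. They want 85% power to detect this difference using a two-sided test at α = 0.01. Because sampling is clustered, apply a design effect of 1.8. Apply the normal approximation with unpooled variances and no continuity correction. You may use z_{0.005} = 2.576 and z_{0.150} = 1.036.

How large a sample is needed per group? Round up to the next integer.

n = (z_{α/2} + z_β)² · [p₁(1−p₁) + p₂(1−p₂)] / (p₁ − p₂)²
  = (2.576 + 1.036)² · (0.33·0.67 + 0.18·0.82) / (0.15)²
  = (3.612)² · (0.2211 + 0.1476) / 0.0225
  = 13.0465 · 0.3687 / 0.0225
  = 213.79
Design effect: 1.8 × 213.79 = 384.82.
Round up → n = 385 per group.

n = 385 per group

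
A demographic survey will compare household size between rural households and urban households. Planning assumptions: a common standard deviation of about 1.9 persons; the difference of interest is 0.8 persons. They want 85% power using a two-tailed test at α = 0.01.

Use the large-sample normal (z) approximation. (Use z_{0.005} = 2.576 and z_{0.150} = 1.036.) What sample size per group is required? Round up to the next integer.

n = (z_{α/2} + z_β)² · (σ₁² + σ₂²) / δ²
  = (2.576 + 1.036)² · (2·1.9² = 7.22) / 0.8²
  = 13.0465 · 7.22 / 0.64
  = 147.18
Round up → n = 148 per group.

n = 148 per group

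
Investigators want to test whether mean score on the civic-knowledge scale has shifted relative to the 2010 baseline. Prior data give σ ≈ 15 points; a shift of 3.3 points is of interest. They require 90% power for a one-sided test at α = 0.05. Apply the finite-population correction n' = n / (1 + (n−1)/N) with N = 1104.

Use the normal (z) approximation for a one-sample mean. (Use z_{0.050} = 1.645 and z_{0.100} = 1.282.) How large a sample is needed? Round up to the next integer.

n = (z_α + z_β)² · σ² / δ²
  = (1.645 + 1.282)² · 15² / 3.3²
  = 8.5673 · 225 / 10.89
  = 177.01
Finite-population correction (N = 1104): 177.01 / (1 + (177.01 − 1)/1104) = 152.67.
Round up → n = 153.

n = 153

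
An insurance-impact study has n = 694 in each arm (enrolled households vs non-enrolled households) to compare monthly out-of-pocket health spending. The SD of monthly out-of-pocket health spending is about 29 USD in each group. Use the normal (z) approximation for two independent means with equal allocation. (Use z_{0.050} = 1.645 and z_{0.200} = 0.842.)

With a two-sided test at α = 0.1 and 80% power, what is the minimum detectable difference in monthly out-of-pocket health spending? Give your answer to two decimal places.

δ = (z_{α/2} + z_β) · √((σ₁²+σ₂²)/n)
  = (1.645 + 0.842) · √(1682/694)
  = 2.487 · √2.4236
  = 2.487 · 1.5568
  = 3.8718

Minimum detectable difference ≈ 3.87 USD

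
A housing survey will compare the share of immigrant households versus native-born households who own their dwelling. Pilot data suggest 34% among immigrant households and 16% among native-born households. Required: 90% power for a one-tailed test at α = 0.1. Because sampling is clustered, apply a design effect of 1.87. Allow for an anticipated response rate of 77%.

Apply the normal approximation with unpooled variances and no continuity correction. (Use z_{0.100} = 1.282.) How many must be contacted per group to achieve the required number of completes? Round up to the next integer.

n = 177 per group

n = (z_α + z_β)² · [p₁(1−p₁) + p₂(1−p₂)] / (p₁ − p₂)²
  = (1.282 + 1.282)² · (0.34·0.66 + 0.16·0.84) / (0.18)²
  = (2.564)² · (0.2244 + 0.1344) / 0.0324
  = 6.5741 · 0.3588 / 0.0324
  = 72.80
Design effect: 1.87 × 72.80 = 136.14.
Adjust for 77% response: 136.14 / 0.77 = 176.80.
Round up → n = 177 per group.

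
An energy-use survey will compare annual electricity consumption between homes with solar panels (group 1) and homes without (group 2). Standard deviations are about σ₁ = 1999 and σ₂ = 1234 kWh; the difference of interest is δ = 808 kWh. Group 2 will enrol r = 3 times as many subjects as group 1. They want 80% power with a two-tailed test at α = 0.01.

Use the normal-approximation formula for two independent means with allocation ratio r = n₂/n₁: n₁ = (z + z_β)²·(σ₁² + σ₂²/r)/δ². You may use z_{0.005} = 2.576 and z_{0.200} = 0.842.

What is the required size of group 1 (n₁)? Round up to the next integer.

n₁ = 81

n₁ = (z_{α/2} + z_β)² · (σ₁² + σ₂²/r) / δ²
   = (2.576 + 0.842)² · (1999² + 1234²/3) / 808²
   = 11.6827 · (3996001 + 507585.3) / 652864
   = 11.6827 · 4503586.3 / 652864
   = 80.59
Round up → n₁ = 81; n₂ = r·n₁ = 3 × 81 = 243.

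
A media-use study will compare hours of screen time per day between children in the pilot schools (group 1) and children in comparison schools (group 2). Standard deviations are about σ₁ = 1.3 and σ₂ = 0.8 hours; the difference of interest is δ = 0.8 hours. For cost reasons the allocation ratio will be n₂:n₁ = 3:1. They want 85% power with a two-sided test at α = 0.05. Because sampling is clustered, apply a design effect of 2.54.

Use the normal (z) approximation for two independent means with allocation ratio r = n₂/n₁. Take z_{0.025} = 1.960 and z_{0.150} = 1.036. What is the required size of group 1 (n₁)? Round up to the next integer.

n₁ = 68

n₁ = (z_{α/2} + z_β)² · (σ₁² + σ₂²/r) / δ²
   = (1.960 + 1.036)² · (1.3² + 0.8²/3) / 0.8²
   = 8.9760 · (1.69 + 0.21333) / 0.64
   = 8.9760 · 1.9033 / 0.64
   = 26.69
Design effect: 2.54 × 26.69 = 67.80.
Round up → n₁ = 68; n₂ = r·n₁ = 3 × 68 = 204.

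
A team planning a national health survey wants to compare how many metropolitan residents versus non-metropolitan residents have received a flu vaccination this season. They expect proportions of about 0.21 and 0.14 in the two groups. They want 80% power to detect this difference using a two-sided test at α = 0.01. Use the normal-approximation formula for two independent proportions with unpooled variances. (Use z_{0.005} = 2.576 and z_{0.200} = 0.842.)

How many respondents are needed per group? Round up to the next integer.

n = (z_{α/2} + z_β)² · [p₁(1−p₁) + p₂(1−p₂)] / (p₁ − p₂)²
  = (2.576 + 0.842)² · (0.21·0.79 + 0.14·0.86) / (0.07)²
  = (3.418)² · (0.1659 + 0.1204) / 0.0049
  = 11.6827 · 0.2863 / 0.0049
  = 682.60
Round up → n = 683 per group.

n = 683 per group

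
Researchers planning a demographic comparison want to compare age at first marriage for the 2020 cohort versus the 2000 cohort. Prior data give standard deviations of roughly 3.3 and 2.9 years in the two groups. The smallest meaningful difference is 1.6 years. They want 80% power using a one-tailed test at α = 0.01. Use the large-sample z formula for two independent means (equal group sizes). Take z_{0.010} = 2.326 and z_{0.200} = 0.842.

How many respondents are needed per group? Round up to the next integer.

n = 76 per group

n = (z_α + z_β)² · (σ₁² + σ₂²) / δ²
  = (2.326 + 0.842)² · (3.3² + 2.9² = 19.3) / 1.6²
  = 10.0362 · 19.3 / 2.56
  = 75.66
Round up → n = 76 per group.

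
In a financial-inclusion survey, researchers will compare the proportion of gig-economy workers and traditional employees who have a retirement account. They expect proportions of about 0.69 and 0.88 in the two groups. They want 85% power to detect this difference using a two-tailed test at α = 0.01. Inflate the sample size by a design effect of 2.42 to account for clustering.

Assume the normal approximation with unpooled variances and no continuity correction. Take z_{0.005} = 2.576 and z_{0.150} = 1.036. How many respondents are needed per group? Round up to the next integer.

n = (z_{α/2} + z_β)² · [p₁(1−p₁) + p₂(1−p₂)] / (p₁ − p₂)²
  = (2.576 + 1.036)² · (0.69·0.31 + 0.88·0.12) / (-0.19)²
  = (3.612)² · (0.2139 + 0.1056) / 0.0361
  = 13.0465 · 0.3195 / 0.0361
  = 115.47
Design effect: 2.42 × 115.47 = 279.43.
Round up → n = 280 per group.

n = 280 per group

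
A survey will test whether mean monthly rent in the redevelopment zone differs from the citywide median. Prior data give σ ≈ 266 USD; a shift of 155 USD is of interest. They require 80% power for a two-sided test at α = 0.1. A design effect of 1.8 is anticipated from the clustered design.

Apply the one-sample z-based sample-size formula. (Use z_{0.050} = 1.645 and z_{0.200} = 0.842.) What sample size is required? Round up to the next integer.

n = (z_{α/2} + z_β)² · σ² / δ²
  = (1.645 + 0.842)² · 266² / 155²
  = 6.1852 · 70756 / 24025
  = 18.22
Design effect: 1.8 × 18.22 = 32.79.
Round up → n = 33.

n = 33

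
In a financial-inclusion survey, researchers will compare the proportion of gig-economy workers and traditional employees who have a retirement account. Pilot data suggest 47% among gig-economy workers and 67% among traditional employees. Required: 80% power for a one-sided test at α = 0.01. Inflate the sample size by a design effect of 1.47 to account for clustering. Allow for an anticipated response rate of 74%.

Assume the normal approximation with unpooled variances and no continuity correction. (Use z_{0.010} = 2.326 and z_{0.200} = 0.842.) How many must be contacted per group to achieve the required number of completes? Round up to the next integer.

n = 235 per group

n = (z_α + z_β)² · [p₁(1−p₁) + p₂(1−p₂)] / (p₁ − p₂)²
  = (2.326 + 0.842)² · (0.47·0.53 + 0.67·0.33) / (-0.20)²
  = (3.168)² · (0.2491 + 0.2211) / 0.0400
  = 10.0362 · 0.4702 / 0.0400
  = 117.98
Design effect: 1.47 × 117.98 = 173.42.
Adjust for 74% response: 173.42 / 0.74 = 234.36.
Round up → n = 235 per group.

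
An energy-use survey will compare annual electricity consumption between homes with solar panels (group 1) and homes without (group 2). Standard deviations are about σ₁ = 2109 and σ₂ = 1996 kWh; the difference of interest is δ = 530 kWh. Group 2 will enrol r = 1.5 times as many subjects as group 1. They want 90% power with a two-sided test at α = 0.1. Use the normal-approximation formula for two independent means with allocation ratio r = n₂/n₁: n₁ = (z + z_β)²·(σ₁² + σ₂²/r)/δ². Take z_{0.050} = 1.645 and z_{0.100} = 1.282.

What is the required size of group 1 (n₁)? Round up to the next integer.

n₁ = 217

n₁ = (z_{α/2} + z_β)² · (σ₁² + σ₂²/r) / δ²
   = (1.645 + 1.282)² · (2109² + 1996²/1.5) / 530²
   = 8.5673 · (4447881 + 2656010.7) / 280900
   = 8.5673 · 7103891.7 / 280900
   = 216.67
Round up → n₁ = 217; n₂ = r·n₁ = 1.5 × 217 = 326.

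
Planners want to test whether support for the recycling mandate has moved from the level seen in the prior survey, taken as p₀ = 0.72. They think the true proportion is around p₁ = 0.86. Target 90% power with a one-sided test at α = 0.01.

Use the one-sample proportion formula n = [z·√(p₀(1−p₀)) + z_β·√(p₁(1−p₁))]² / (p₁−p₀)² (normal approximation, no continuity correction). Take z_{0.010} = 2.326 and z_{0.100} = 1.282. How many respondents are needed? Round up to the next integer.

n = [z_α·√(p₀q₀) + z_β·√(p₁q₁)]² / (p₁ − p₀)²
  = [2.326·√(0.72·0.28) + 1.282·√(0.86·0.14)]² / (0.14)²
  = [2.326·0.4490 + 1.282·0.3470]² / 0.0196
  = [1.4892]² / 0.0196
  = 113.15
Round up → n = 114.

n = 114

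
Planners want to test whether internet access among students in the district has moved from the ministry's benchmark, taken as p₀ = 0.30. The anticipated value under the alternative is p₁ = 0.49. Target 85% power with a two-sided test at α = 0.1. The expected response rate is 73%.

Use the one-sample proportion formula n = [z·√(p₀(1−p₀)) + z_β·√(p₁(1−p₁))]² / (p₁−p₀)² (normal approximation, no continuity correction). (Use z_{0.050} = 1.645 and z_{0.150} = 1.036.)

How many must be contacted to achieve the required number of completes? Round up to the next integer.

n = [z_{α/2}·√(p₀q₀) + z_β·√(p₁q₁)]² / (p₁ − p₀)²
  = [1.645·√(0.30·0.70) + 1.036·√(0.49·0.51)]² / (0.19)²
  = [1.645·0.4583 + 1.036·0.4999]² / 0.0361
  = [1.2717]² / 0.0361
  = 44.80
Adjust for 73% response: 44.80 / 0.73 = 61.37.
Round up → n = 62.

n = 62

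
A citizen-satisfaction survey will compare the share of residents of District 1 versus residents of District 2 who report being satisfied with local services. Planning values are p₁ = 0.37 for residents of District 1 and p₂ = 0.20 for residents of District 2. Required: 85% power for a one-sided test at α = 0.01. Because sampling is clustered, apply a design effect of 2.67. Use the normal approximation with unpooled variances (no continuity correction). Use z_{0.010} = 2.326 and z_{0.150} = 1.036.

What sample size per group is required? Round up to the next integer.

n = (z_α + z_β)² · [p₁(1−p₁) + p₂(1−p₂)] / (p₁ − p₂)²
  = (2.326 + 1.036)² · (0.37·0.63 + 0.20·0.80) / (0.17)²
  = (3.362)² · (0.2331 + 0.1600) / 0.0289
  = 11.3030 · 0.3931 / 0.0289
  = 153.74
Design effect: 2.67 × 153.74 = 410.50.
Round up → n = 411 per group.

n = 411 per group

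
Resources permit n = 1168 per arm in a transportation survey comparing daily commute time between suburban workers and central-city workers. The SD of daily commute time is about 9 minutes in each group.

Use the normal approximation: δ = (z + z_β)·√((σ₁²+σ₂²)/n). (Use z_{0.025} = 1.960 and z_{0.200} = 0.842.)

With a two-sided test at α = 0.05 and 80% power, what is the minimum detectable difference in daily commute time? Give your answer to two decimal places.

Minimum detectable difference ≈ 1.04 minutes

δ = (z_{α/2} + z_β) · √((σ₁²+σ₂²)/n)
  = (1.960 + 0.842) · √(162/1168)
  = 2.802 · √0.1387
  = 2.802 · 0.3724
  = 1.0435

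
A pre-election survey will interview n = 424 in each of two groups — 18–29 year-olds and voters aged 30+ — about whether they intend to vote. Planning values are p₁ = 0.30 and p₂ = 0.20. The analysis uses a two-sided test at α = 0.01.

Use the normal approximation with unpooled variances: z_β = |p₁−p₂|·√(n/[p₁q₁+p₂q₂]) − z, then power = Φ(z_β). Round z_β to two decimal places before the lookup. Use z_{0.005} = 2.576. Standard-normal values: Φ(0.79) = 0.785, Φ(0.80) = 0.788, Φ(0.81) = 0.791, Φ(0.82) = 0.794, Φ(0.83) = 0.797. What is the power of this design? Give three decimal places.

z_β = |p₁−p₂|·√(n/[p₁q₁+p₂q₂]) − z_{α/2}
    = 0.10 · √(424/0.3700) − 2.576
    = 0.10 · 33.8518 − 2.576
    = 3.3852 − 2.576 = 0.8092 → 0.81
Power = Φ(0.81) = 0.791.

Power ≈ 0.791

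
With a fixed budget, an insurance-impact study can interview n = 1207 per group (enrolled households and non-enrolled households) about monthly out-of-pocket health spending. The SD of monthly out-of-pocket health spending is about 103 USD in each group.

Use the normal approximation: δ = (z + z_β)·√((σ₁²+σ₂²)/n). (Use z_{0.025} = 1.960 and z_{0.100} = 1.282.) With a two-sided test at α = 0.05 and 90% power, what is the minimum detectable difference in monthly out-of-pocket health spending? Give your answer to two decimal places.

δ = (z_{α/2} + z_β) · √((σ₁²+σ₂²)/n)
  = (1.960 + 1.282) · √(21218/1207)
  = 3.242 · √17.5791
  = 3.242 · 4.1927
  = 13.5929

Minimum detectable difference ≈ 13.59 USD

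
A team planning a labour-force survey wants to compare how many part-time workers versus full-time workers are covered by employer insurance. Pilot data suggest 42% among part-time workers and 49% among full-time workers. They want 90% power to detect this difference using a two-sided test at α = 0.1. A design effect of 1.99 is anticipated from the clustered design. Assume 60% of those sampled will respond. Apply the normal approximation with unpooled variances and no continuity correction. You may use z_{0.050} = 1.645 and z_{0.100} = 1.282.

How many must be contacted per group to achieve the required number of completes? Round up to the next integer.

n = 2862 per group

n = (z_{α/2} + z_β)² · [p₁(1−p₁) + p₂(1−p₂)] / (p₁ − p₂)²
  = (1.645 + 1.282)² · (0.42·0.58 + 0.49·0.51) / (-0.07)²
  = (2.927)² · (0.2436 + 0.2499) / 0.0049
  = 8.5673 · 0.4935 / 0.0049
  = 862.85
Design effect: 1.99 × 862.85 = 1717.08.
Adjust for 60% response: 1717.08 / 0.60 = 2861.79.
Round up → n = 2862 per group.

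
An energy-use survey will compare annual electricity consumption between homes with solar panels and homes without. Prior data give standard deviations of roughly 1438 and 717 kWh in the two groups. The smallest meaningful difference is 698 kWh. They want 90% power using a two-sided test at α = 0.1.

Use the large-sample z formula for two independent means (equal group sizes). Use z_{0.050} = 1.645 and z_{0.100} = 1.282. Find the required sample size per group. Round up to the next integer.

n = 46 per group

n = (z_{α/2} + z_β)² · (σ₁² + σ₂²) / δ²
  = (1.645 + 1.282)² · (1438² + 717² = 2581933) / 698²
  = 8.5673 · 2581933 / 487204
  = 45.40
Round up → n = 46 per group.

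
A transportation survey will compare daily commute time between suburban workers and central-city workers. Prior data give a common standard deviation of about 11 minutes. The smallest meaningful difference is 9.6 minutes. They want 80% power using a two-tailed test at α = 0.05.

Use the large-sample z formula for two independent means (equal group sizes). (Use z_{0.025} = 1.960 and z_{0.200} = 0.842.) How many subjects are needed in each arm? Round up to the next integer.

n = 21 per group

n = (z_{α/2} + z_β)² · (σ₁² + σ₂²) / δ²
  = (1.960 + 0.842)² · (2·11² = 242) / 9.6²
  = 7.8512 · 242 / 92.16
  = 20.62
Round up → n = 21 per group.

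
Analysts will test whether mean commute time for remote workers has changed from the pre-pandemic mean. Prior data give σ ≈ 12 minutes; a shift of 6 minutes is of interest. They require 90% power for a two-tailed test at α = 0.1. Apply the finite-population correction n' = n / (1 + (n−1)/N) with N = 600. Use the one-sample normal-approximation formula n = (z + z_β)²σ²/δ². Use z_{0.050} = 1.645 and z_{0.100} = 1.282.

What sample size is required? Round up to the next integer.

n = 33

n = (z_{α/2} + z_β)² · σ² / δ²
  = (1.645 + 1.282)² · 12² / 6²
  = 8.5673 · 144 / 36
  = 34.27
Finite-population correction (N = 600): 34.27 / (1 + (34.27 − 1)/600) = 32.47.
Round up → n = 33.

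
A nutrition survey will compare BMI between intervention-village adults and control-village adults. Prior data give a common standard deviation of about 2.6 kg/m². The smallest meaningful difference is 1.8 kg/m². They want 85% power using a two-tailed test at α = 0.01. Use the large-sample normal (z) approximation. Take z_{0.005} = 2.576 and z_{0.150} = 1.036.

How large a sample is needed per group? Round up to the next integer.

n = (z_{α/2} + z_β)² · (σ₁² + σ₂²) / δ²
  = (2.576 + 1.036)² · (2·2.6² = 13.52) / 1.8²
  = 13.0465 · 13.52 / 3.24
  = 54.44
Round up → n = 55 per group.

n = 55 per group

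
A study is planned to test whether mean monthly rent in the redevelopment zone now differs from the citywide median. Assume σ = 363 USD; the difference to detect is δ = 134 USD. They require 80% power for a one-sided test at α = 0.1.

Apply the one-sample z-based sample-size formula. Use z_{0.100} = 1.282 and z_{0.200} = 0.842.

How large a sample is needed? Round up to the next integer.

n = 34

n = (z_α + z_β)² · σ² / δ²
  = (1.282 + 0.842)² · 363² / 134²
  = 4.5114 · 131769 / 17956
  = 33.11
Round up → n = 34.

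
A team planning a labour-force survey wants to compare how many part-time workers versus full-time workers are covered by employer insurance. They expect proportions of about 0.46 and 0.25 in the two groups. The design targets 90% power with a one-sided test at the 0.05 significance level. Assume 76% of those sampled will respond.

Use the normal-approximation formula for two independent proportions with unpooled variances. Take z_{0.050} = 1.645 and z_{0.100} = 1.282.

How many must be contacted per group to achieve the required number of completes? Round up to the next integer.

n = 112 per group

n = (z_α + z_β)² · [p₁(1−p₁) + p₂(1−p₂)] / (p₁ − p₂)²
  = (1.645 + 1.282)² · (0.46·0.54 + 0.25·0.75) / (0.21)²
  = (2.927)² · (0.2484 + 0.1875) / 0.0441
  = 8.5673 · 0.4359 / 0.0441
  = 84.68
Adjust for 76% response: 84.68 / 0.76 = 111.42.
Round up → n = 112 per group.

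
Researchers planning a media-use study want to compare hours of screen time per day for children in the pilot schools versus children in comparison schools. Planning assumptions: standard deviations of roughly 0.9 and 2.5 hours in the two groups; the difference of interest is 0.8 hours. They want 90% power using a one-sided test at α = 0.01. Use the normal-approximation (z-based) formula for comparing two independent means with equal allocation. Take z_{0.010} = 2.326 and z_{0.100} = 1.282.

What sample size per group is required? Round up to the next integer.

n = (z_α + z_β)² · (σ₁² + σ₂²) / δ²
  = (2.326 + 1.282)² · (0.9² + 2.5² = 7.06) / 0.8²
  = 13.0177 · 7.06 / 0.64
  = 143.60
Round up → n = 144 per group.

n = 144 per group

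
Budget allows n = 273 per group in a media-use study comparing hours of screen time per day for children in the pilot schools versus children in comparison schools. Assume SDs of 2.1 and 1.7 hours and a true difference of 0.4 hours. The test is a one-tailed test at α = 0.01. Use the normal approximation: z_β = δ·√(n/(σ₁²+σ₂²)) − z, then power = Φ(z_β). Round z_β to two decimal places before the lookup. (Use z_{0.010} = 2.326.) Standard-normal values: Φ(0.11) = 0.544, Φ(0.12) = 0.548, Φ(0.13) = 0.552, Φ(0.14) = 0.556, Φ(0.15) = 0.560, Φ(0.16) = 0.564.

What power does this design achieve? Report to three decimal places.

Power ≈ 0.548

z_β = δ·√(n/(σ₁²+σ₂²)) − z_α
    = 0.4 · √(273/7.3) − 2.326
    = 0.4 · 6.11533 − 2.326
    = 2.4461 − 2.326 = 0.1201 → 0.12
Power = Φ(0.12) = 0.548.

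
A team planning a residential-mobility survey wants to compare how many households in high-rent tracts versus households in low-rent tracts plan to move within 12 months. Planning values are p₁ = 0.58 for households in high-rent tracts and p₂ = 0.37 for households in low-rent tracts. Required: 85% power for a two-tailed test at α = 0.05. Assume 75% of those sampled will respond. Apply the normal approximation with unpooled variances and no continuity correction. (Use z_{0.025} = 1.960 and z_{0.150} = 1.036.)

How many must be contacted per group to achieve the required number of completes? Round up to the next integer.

n = (z_{α/2} + z_β)² · [p₁(1−p₁) + p₂(1−p₂)] / (p₁ − p₂)²
  = (1.960 + 1.036)² · (0.58·0.42 + 0.37·0.63) / (0.21)²
  = (2.996)² · (0.2436 + 0.2331) / 0.0441
  = 8.9760 · 0.4767 / 0.0441
  = 97.03
Adjust for 75% response: 97.03 / 0.75 = 129.37.
Round up → n = 130 per group.

n = 130 per group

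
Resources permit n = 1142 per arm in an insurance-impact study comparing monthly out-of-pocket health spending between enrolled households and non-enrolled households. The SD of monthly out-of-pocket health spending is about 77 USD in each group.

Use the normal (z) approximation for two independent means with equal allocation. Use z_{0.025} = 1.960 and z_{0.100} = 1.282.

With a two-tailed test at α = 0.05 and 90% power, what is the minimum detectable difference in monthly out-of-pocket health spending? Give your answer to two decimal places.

δ = (z_{α/2} + z_β) · √((σ₁²+σ₂²)/n)
  = (1.960 + 1.282) · √(11858/1142)
  = 3.242 · √10.3835
  = 3.242 · 3.2223
  = 10.4469

Minimum detectable difference ≈ 10.45 USD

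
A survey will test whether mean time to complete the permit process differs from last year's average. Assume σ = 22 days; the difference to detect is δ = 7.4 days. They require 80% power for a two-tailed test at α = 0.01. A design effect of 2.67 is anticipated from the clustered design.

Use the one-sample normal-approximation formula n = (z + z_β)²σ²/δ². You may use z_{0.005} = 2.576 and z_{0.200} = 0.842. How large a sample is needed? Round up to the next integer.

n = 276

n = (z_{α/2} + z_β)² · σ² / δ²
  = (2.576 + 0.842)² · 22² / 7.4²
  = 11.6827 · 484 / 54.76
  = 103.26
Design effect: 2.67 × 103.26 = 275.70.
Round up → n = 276.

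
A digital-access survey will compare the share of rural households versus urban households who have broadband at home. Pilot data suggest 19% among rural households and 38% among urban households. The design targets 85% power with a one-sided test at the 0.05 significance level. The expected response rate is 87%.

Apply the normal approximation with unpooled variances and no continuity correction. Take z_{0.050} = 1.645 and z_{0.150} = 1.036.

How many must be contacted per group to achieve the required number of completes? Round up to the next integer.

n = 90 per group

n = (z_α + z_β)² · [p₁(1−p₁) + p₂(1−p₂)] / (p₁ − p₂)²
  = (1.645 + 1.036)² · (0.19·0.81 + 0.38·0.62) / (-0.19)²
  = (2.681)² · (0.1539 + 0.2356) / 0.0361
  = 7.1878 · 0.3895 / 0.0361
  = 77.55
Adjust for 87% response: 77.55 / 0.87 = 89.14.
Round up → n = 90 per group.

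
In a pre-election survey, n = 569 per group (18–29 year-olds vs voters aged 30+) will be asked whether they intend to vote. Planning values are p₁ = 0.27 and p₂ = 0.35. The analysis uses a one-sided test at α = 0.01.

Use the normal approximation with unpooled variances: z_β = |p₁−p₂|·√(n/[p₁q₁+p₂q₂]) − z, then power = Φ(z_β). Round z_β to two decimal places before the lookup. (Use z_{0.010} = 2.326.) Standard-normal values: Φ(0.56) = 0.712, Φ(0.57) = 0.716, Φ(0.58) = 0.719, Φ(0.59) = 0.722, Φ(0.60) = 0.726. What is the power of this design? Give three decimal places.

z_β = |p₁−p₂|·√(n/[p₁q₁+p₂q₂]) − z_α
    = 0.08 · √(569/0.4246) − 2.326
    = 0.08 · 36.6072 − 2.326
    = 2.9286 − 2.326 = 0.6026 → 0.60
Power = Φ(0.60) = 0.726.

Power ≈ 0.726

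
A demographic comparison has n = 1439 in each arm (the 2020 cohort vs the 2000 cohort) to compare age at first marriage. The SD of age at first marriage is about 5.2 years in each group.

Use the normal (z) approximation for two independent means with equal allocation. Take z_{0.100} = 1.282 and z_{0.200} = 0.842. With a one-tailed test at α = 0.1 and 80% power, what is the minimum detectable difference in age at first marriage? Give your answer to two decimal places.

δ = (z_α + z_β) · √((σ₁²+σ₂²)/n)
  = (1.282 + 0.842) · √(54.08/1439)
  = 2.124 · √0.03758
  = 2.124 · 0.1939
  = 0.4118

Minimum detectable difference ≈ 0.41 years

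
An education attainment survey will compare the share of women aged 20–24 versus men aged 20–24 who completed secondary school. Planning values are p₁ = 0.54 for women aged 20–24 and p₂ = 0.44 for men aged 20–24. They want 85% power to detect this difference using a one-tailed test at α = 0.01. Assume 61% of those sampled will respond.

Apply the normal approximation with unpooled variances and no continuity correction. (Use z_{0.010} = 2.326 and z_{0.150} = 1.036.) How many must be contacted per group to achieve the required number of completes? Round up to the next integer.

n = 917 per group

n = (z_α + z_β)² · [p₁(1−p₁) + p₂(1−p₂)] / (p₁ − p₂)²
  = (2.326 + 1.036)² · (0.54·0.46 + 0.44·0.56) / (0.10)²
  = (3.362)² · (0.2484 + 0.2464) / 0.0100
  = 11.3030 · 0.4948 / 0.0100
  = 559.27
Adjust for 61% response: 559.27 / 0.61 = 916.84.
Round up → n = 917 per group.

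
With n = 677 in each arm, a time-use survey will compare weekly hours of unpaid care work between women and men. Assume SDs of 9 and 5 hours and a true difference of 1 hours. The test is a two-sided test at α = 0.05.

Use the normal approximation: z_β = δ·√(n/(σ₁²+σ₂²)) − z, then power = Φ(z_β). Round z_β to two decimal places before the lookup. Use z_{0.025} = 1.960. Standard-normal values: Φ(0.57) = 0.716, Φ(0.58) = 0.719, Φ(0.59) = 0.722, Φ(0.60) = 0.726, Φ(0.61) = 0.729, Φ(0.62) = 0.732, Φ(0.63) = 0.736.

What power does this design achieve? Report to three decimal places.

Power ≈ 0.716

z_β = δ·√(n/(σ₁²+σ₂²)) − z_{α/2}
    = 1 · √(677/106) − 1.960
    = 1 · 2.52721 − 1.960
    = 2.5272 − 1.960 = 0.5672 → 0.57
Power = Φ(0.57) = 0.716.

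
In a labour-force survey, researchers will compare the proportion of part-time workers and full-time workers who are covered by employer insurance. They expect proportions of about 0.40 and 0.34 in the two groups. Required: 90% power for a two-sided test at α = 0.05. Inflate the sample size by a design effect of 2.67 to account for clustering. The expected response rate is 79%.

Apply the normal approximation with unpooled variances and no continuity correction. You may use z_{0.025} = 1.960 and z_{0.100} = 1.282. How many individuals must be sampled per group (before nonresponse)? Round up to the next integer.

n = 4583 per group

n = (z_{α/2} + z_β)² · [p₁(1−p₁) + p₂(1−p₂)] / (p₁ − p₂)²
  = (1.960 + 1.282)² · (0.40·0.60 + 0.34·0.66) / (0.06)²
  = (3.242)² · (0.2400 + 0.2244) / 0.0036
  = 10.5106 · 0.4644 / 0.0036
  = 1355.86
Design effect: 2.67 × 1355.86 = 3620.15.
Adjust for 79% response: 3620.15 / 0.79 = 4582.47.
Round up → n = 4583 per group.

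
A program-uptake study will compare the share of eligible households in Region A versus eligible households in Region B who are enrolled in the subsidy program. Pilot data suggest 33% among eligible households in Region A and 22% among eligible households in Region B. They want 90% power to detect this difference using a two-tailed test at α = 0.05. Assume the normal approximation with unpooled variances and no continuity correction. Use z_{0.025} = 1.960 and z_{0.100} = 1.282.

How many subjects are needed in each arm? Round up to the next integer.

n = (z_{α/2} + z_β)² · [p₁(1−p₁) + p₂(1−p₂)] / (p₁ − p₂)²
  = (1.960 + 1.282)² · (0.33·0.67 + 0.22·0.78) / (0.11)²
  = (3.242)² · (0.2211 + 0.1716) / 0.0121
  = 10.5106 · 0.3927 / 0.0121
  = 341.12
Round up → n = 342 per group.

n = 342 per group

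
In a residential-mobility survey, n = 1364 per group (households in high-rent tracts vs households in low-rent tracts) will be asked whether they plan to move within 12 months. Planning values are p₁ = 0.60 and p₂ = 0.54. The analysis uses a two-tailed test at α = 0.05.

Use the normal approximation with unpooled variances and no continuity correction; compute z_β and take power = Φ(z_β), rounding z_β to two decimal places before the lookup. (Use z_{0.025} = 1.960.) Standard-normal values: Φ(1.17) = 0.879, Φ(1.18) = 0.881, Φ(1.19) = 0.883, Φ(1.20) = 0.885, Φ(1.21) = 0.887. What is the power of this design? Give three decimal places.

z_β = |p₁−p₂|·√(n/[p₁q₁+p₂q₂]) − z_{α/2}
    = 0.06 · √(1364/0.4884) − 1.960
    = 0.06 · 52.8469 − 1.960
    = 3.1708 − 1.960 = 1.2108 → 1.21
Power = Φ(1.21) = 0.887.

Power ≈ 0.887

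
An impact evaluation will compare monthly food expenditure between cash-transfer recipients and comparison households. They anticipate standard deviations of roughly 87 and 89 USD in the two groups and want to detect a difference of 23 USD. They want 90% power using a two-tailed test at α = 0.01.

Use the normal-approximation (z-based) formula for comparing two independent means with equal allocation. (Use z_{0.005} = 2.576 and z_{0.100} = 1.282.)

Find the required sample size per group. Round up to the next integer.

n = (z_{α/2} + z_β)² · (σ₁² + σ₂²) / δ²
  = (2.576 + 1.282)² · (87² + 89² = 15490) / 23²
  = 14.8842 · 15490 / 529
  = 435.83
Round up → n = 436 per group.

n = 436 per group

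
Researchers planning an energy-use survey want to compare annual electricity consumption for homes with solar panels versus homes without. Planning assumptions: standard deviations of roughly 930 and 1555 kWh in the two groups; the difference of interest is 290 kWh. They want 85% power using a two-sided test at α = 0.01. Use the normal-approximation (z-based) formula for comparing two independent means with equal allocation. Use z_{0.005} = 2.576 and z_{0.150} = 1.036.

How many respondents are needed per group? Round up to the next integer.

n = (z_{α/2} + z_β)² · (σ₁² + σ₂²) / δ²
  = (2.576 + 1.036)² · (930² + 1555² = 3282925) / 290²
  = 13.0465 · 3282925 / 84100
  = 509.28
Round up → n = 510 per group.

n = 510 per group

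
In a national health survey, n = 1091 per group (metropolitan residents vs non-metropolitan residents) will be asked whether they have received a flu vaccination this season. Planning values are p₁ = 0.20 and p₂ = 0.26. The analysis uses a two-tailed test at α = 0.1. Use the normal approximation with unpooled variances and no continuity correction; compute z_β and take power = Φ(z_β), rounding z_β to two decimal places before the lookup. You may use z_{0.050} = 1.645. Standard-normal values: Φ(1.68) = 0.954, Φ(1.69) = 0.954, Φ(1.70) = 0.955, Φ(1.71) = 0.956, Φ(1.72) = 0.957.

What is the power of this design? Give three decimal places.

Power ≈ 0.954

z_β = |p₁−p₂|·√(n/[p₁q₁+p₂q₂]) − z_{α/2}
    = 0.06 · √(1091/0.3524) − 1.645
    = 0.06 · 55.6409 − 1.645
    = 3.3385 − 1.645 = 1.6935 → 1.69
Power = Φ(1.69) = 0.954.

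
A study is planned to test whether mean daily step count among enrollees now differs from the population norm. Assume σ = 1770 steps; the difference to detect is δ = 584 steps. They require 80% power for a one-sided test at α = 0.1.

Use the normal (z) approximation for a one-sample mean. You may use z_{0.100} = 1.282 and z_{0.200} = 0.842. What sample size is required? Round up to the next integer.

n = (z_α + z_β)² · σ² / δ²
  = (1.282 + 0.842)² · 1770² / 584²
  = 4.5114 · 3132900 / 341056
  = 41.44
Round up → n = 42.

n = 42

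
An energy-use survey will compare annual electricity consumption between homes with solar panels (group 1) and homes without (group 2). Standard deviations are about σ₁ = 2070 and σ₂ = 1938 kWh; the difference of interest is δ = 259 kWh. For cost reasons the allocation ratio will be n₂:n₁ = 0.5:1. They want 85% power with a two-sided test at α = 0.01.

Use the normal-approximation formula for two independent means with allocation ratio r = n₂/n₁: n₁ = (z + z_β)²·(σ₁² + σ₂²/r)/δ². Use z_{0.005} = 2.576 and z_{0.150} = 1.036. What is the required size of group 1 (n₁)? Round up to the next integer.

n₁ = 2295

n₁ = (z_{α/2} + z_β)² · (σ₁² + σ₂²/r) / δ²
   = (2.576 + 1.036)² · (2070² + 1938²/0.5) / 259²
   = 13.0465 · (4284900 + 7511688) / 67081
   = 13.0465 · 11796588 / 67081
   = 2294.31
Round up → n₁ = 2295; n₂ = r·n₁ = 0.5 × 2295 = 1148.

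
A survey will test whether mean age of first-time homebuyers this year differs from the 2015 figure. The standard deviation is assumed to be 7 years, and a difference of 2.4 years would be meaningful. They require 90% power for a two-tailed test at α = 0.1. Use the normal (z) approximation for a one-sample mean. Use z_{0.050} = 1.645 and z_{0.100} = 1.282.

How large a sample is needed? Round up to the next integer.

n = 73

n = (z_{α/2} + z_β)² · σ² / δ²
  = (1.645 + 1.282)² · 7² / 2.4²
  = 8.5673 · 49 / 5.76
  = 72.88
Round up → n = 73.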